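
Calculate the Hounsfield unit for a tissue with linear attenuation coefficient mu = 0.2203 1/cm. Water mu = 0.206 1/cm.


HU = ((mu_tissue - mu_water) / mu_water) * 1000
HU = ((0.2203 - 0.206) / 0.206) * 1000
HU = 69.42


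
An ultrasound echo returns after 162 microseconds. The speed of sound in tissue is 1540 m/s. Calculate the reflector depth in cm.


depth = c * t / 2
t = 162 us = 1.6200e-04 s
depth = 1540 * 1.6200e-04 / 2
depth = 0.12474 m = 12.474 cm


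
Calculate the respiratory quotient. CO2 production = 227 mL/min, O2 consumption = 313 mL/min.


RQ = VCO2 / VO2
RQ = 227 / 313
RQ = 0.7252


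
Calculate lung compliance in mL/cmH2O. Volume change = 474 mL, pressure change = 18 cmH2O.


C = dV / dP
C = 474 / 18
C = 26.33 mL/cmH2O


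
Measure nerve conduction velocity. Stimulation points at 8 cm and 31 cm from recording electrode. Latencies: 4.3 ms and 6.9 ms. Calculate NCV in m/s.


Distance = (31 - 8) / 100 = 0.23 m
dt = (6.9 - 4.3) / 1000 = 0.0026 s
NCV = dist / dt = 88.46 m/s


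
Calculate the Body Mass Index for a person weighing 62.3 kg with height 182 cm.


BMI = weight / height^2
height = 182 cm = 1.82 m
BMI = 62.3 / 1.82^2
BMI = 18.81 kg/m^2


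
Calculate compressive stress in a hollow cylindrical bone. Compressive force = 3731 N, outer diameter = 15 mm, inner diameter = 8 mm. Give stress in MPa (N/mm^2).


A = pi*(r_o^2 - r_i^2)
r_o = 7.5 mm, r_i = 4 mm
A = 126.449 mm^2
sigma = F/A = 3731 / 126.449
sigma = 29.51 MPa


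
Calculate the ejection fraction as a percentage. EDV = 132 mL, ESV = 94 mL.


SV = EDV - ESV = 132 - 94 = 38 mL
EF = SV/EDV * 100 = 38/132 * 100
EF = 28.79%


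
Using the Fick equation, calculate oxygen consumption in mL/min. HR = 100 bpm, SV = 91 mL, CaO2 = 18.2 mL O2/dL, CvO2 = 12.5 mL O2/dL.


CO = HR*SV = 100*91/1000 = 9.1 L/min
a-v O2 diff = 18.2 - 12.5 = 5.7 mL/dL
VO2 = CO * (CaO2-CvO2) * 10 dL/L
VO2 = 9.1 * 5.7 * 10
VO2 = 518.7 mL/min


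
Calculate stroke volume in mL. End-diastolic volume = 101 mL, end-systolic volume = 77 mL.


SV = EDV - ESV
SV = 101 - 77
SV = 24 mL


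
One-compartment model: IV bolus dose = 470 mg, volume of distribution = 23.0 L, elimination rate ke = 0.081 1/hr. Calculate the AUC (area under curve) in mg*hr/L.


C0 = Dose/Vd = 470/23.0 = 20.4348 mg/L
AUC = C0/ke = 20.4348/0.081
AUC = 252.3 mg*hr/L


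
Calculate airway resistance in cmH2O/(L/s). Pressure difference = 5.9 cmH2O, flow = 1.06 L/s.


R = dP / flow
R = 5.9 / 1.06
R = 5.566 cmH2O/(L/s)


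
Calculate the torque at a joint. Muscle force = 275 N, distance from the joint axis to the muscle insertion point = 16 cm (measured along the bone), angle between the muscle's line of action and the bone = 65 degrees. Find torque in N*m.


Torque = F * d * sin(theta)   (moment arm = d*sin(theta))
d = 16 cm = 0.16 m
Torque = 275 * 0.16 * sin(65)
Torque = 39.88 N*m


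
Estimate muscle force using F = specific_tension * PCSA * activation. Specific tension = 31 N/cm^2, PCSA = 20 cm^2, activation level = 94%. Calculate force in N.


F = sigma * PCSA * activation
F = 31 * 20 * 0.94
F = 582.8 N


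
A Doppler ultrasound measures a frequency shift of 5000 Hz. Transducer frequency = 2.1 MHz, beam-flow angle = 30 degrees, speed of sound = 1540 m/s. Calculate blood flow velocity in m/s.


v = fd * c / (2 * f0 * cos(theta))
v = 5000 * 1540 / (2 * 2.1000e+06 * cos(30))
v = 2.117 m/s


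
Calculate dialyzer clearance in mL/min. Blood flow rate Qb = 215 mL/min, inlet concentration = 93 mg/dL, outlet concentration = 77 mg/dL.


K = Qb * (Cb_in - Cb_out) / Cb_in
K = 215 * (93 - 77) / 93
K = 36.99 mL/min


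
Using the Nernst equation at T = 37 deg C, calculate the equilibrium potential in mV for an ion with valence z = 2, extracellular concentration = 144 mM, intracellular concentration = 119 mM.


E = (RT/(zF)) * ln(C_out/C_in)
T = 37 + 273.15 = 310.15 K
E = (8.314 * 310.15 / (2 * 96485)) * ln(144/119)
E = 2.548 mV


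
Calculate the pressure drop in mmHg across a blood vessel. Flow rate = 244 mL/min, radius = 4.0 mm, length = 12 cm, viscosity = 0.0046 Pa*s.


dP = 8*mu*L*Q / (pi*r^4)
Q = 244 mL/min = 4.06667e-06 m^3/s
dP = 22.3295 Pa = 22.3295 / 133.322 mmHg = 0.1675 mmHg


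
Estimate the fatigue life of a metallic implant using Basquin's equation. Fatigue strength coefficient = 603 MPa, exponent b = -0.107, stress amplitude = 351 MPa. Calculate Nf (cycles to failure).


sigma_a = sigma_f' * (2Nf)^b
2Nf = (sigma_a/sigma_f')^(1/b)
2Nf = (351/603)^(1/-0.107)
2Nf = 157.16541
Nf = 78.58


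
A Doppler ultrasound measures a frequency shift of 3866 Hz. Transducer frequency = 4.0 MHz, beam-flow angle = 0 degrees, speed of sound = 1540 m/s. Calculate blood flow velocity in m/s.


v = fd * c / (2 * f0 * cos(theta))
v = 3866 * 1540 / (2 * 4.0000e+06 * cos(0))
v = 0.7442 m/s


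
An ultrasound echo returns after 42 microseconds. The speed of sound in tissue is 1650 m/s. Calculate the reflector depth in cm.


depth = c * t / 2
t = 42 us = 4.2000e-05 s
depth = 1650 * 4.2000e-05 / 2
depth = 0.03465 m = 3.465 cm


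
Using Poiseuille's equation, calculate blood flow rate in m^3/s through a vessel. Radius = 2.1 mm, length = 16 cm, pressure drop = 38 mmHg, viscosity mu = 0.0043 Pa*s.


Q = pi*r^4*dP / (8*mu*L)
r = 0.0021 m, L = 0.16 m
dP = 38 mmHg = 5066.236 Pa
Q = 5.6239e-05 m^3/s


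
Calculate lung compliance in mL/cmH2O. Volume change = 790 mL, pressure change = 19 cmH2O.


C = dV / dP
C = 790 / 19
C = 41.58 mL/cmH2O


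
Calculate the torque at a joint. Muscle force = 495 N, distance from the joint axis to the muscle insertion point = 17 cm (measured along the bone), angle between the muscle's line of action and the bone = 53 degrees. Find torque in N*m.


Torque = F * d * sin(theta)   (moment arm = d*sin(theta))
d = 17 cm = 0.17 m
Torque = 495 * 0.17 * sin(53)
Torque = 67.21 N*m


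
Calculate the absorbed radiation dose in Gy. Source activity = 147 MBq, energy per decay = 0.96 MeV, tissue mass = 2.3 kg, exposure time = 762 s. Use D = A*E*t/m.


A = 147 MBq = 1.4700e+08 Bq
E = 0.96 MeV = 1.53792e-13 J
D = A*E*t/m = 1.4700e+08*1.53792e-13*762/2.3
D = 0.00749 Gy


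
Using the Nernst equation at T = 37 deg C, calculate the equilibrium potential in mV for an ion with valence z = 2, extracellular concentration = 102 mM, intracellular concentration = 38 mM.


E = (RT/(zF)) * ln(C_out/C_in)
T = 37 + 273.15 = 310.15 K
E = (8.314 * 310.15 / (2 * 96485)) * ln(102/38)
E = 13.19 mV


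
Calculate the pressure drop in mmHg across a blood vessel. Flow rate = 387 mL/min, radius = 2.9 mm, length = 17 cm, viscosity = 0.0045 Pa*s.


dP = 8*mu*L*Q / (pi*r^4)
Q = 387 mL/min = 6.45e-06 m^3/s
dP = 177.652 Pa = 177.652 / 133.322 mmHg = 1.333 mmHg


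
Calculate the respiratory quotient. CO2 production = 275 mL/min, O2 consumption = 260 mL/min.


RQ = VCO2 / VO2
RQ = 275 / 260
RQ = 1.058


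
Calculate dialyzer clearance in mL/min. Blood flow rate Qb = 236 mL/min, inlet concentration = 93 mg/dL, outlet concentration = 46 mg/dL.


K = Qb * (Cb_in - Cb_out) / Cb_in
K = 236 * (93 - 46) / 93
K = 119.3 mL/min


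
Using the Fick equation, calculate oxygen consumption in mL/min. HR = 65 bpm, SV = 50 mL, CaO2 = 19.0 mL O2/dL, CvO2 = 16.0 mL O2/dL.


CO = HR*SV = 65*50/1000 = 3.25 L/min
a-v O2 diff = 19.0 - 16.0 = 3 mL/dL
VO2 = CO * (CaO2-CvO2) * 10 dL/L
VO2 = 3.25 * 3 * 10
VO2 = 97.5 mL/min


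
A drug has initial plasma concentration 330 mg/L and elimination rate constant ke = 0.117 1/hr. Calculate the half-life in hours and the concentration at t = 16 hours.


t_half = ln(2) / ke = 0.693147 / 0.117 = 5.924 hr
C(t) = C0 * exp(-ke*t) = 330 * exp(-0.117*16)
C(16) = 50.76 mg/L


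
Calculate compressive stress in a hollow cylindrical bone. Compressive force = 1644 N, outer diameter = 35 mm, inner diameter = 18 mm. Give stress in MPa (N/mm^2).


A = pi*(r_o^2 - r_i^2)
r_o = 17.5 mm, r_i = 9 mm
A = 707.644 mm^2
sigma = F/A = 1644 / 707.644
sigma = 2.323 MPa


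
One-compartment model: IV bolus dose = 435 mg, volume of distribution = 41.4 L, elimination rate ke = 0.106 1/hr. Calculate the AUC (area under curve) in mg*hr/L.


C0 = Dose/Vd = 435/41.4 = 10.5072 mg/L
AUC = C0/ke = 10.5072/0.106
AUC = 99.12 mg*hr/L


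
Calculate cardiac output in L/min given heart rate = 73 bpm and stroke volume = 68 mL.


CO = HR * SV
CO = 73 * 68 / 1000
CO = 4.964 L/min


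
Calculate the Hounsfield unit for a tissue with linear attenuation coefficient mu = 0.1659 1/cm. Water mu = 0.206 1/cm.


HU = ((mu_tissue - mu_water) / mu_water) * 1000
HU = ((0.1659 - 0.206) / 0.206) * 1000
HU = -194.7


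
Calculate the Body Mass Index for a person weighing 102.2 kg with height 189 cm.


BMI = weight / height^2
height = 189 cm = 1.89 m
BMI = 102.2 / 1.89^2
BMI = 28.61 kg/m^2


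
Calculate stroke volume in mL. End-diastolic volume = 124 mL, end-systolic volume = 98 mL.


SV = EDV - ESV
SV = 124 - 98
SV = 26 mL


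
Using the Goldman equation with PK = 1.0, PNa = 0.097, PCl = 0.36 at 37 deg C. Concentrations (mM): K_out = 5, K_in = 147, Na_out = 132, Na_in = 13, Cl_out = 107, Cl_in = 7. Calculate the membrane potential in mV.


Vm = (RT/F)*ln((PK*Ko + PNa*Nao + PCl*Cli)/(PK*Ki + PNa*Nai + PCl*Clo))
Numer = 20.324, Denom = 186.781
Vm = -59.28 mV


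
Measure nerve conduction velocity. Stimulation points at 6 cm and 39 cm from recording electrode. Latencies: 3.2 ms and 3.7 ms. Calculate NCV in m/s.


Distance = (39 - 6) / 100 = 0.33 m
dt = (3.7 - 3.2) / 1000 = 5.0000e-04 s
NCV = dist / dt = 660 m/s


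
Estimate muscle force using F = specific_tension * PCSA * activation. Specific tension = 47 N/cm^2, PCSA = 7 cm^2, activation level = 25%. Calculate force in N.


F = sigma * PCSA * activation
F = 47 * 7 * 0.25
F = 82.25 N


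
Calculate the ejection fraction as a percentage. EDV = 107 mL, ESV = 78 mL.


SV = EDV - ESV = 107 - 78 = 29 mL
EF = SV/EDV * 100 = 29/107 * 100
EF = 27.1%


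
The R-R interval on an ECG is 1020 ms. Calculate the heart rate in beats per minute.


HR = 60 / RR_interval(s)
RR = 1020 ms = 1.02 s
HR = 60 / 1.02 = 58.82 bpm


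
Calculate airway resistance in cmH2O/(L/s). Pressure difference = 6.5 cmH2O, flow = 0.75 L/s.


R = dP / flow
R = 6.5 / 0.75
R = 8.667 cmH2O/(L/s)


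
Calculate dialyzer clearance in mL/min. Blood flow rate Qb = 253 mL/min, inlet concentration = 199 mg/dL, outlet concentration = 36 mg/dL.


K = Qb * (Cb_in - Cb_out) / Cb_in
K = 253 * (199 - 36) / 199
K = 207.2 mL/min


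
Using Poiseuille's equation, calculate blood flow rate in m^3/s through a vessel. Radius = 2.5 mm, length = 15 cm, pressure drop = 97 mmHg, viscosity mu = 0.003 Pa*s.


Q = pi*r^4*dP / (8*mu*L)
r = 0.0025 m, L = 0.15 m
dP = 97 mmHg = 12932.234 Pa
Q = 4.4084e-04 m^3/s


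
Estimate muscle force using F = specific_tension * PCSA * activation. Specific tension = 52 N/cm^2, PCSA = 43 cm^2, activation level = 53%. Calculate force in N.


F = sigma * PCSA * activation
F = 52 * 43 * 0.53
F = 1185 N


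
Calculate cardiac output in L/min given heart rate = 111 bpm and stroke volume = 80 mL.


CO = HR * SV
CO = 111 * 80 / 1000
CO = 8.88 L/min


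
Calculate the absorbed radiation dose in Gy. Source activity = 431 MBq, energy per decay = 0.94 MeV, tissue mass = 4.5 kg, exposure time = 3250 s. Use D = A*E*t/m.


A = 431 MBq = 4.3100e+08 Bq
E = 0.94 MeV = 1.50588e-13 J
D = A*E*t/m = 4.3100e+08*1.50588e-13*3250/4.5
D = 0.04687 Gy


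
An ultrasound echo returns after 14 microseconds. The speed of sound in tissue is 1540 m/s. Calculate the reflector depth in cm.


depth = c * t / 2
t = 14 us = 1.4000e-05 s
depth = 1540 * 1.4000e-05 / 2
depth = 0.01078 m = 1.078 cm


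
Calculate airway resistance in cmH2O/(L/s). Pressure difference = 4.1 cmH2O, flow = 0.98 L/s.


R = dP / flow
R = 4.1 / 0.98
R = 4.184 cmH2O/(L/s)


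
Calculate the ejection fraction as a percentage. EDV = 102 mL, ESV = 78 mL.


SV = EDV - ESV = 102 - 78 = 24 mL
EF = SV/EDV * 100 = 24/102 * 100
EF = 23.53%


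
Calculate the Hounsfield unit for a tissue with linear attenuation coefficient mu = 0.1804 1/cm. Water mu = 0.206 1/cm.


HU = ((mu_tissue - mu_water) / mu_water) * 1000
HU = ((0.1804 - 0.206) / 0.206) * 1000
HU = -124.3


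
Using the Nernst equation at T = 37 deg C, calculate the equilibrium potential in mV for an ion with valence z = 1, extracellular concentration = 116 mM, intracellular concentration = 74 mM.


E = (RT/(zF)) * ln(C_out/C_in)
T = 37 + 273.15 = 310.15 K
E = (8.314 * 310.15 / (1 * 96485)) * ln(116/74)
E = 12.01 mV


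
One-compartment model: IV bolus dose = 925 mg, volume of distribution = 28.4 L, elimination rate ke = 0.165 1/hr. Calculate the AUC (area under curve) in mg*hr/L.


C0 = Dose/Vd = 925/28.4 = 32.5704 mg/L
AUC = C0/ke = 32.5704/0.165
AUC = 197.4 mg*hr/L


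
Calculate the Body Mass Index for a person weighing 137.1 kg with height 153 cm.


BMI = weight / height^2
height = 153 cm = 1.53 m
BMI = 137.1 / 1.53^2
BMI = 58.57 kg/m^2


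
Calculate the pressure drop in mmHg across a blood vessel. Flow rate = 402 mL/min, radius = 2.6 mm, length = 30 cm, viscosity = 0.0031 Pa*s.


dP = 8*mu*L*Q / (pi*r^4)
Q = 402 mL/min = 6.7e-06 m^3/s
dP = 347.22 Pa = 347.22 / 133.322 mmHg = 2.604 mmHg


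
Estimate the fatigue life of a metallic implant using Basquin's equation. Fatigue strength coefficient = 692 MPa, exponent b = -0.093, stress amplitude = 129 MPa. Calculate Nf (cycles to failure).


sigma_a = sigma_f' * (2Nf)^b
2Nf = (sigma_a/sigma_f')^(1/b)
2Nf = (129/692)^(1/-0.093)
2Nf = 69865407
Nf = 3.4933e+07


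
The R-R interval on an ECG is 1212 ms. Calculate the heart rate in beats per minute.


HR = 60 / RR_interval(s)
RR = 1212 ms = 1.212 s
HR = 60 / 1.212 = 49.5 bpm


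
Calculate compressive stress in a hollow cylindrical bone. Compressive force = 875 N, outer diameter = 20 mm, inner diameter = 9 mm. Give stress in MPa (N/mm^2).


A = pi*(r_o^2 - r_i^2)
r_o = 10 mm, r_i = 4.5 mm
A = 250.542 mm^2
sigma = F/A = 875 / 250.542
sigma = 3.492 MPa


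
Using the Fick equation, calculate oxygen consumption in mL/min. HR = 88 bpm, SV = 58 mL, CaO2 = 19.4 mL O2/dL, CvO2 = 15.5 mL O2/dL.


CO = HR*SV = 88*58/1000 = 5.104 L/min
a-v O2 diff = 19.4 - 15.5 = 3.9 mL/dL
VO2 = CO * (CaO2-CvO2) * 10 dL/L
VO2 = 5.104 * 3.9 * 10
VO2 = 199.1 mL/min


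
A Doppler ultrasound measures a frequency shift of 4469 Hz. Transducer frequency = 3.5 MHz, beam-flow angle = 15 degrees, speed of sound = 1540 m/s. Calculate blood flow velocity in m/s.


v = fd * c / (2 * f0 * cos(theta))
v = 4469 * 1540 / (2 * 3.5000e+06 * cos(15))
v = 1.018 m/s


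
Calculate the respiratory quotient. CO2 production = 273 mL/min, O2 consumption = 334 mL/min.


RQ = VCO2 / VO2
RQ = 273 / 334
RQ = 0.8174


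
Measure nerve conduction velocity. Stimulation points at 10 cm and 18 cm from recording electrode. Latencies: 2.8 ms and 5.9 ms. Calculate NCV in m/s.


Distance = (18 - 10) / 100 = 0.08 m
dt = (5.9 - 2.8) / 1000 = 0.0031 s
NCV = dist / dt = 25.81 m/s


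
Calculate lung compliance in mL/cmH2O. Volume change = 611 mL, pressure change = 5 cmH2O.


C = dV / dP
C = 611 / 5
C = 122.2 mL/cmH2O


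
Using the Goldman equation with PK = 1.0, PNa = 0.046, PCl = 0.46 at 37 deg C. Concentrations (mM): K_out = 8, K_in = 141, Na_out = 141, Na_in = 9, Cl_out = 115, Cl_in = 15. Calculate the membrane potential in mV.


Vm = (RT/F)*ln((PK*Ko + PNa*Nao + PCl*Cli)/(PK*Ki + PNa*Nai + PCl*Clo))
Numer = 21.386, Denom = 194.314
Vm = -58.98 mV


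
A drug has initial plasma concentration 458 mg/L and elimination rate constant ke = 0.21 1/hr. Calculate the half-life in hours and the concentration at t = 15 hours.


t_half = ln(2) / ke = 0.693147 / 0.21 = 3.301 hr
C(t) = C0 * exp(-ke*t) = 458 * exp(-0.21*15)
C(15) = 19.63 mg/L


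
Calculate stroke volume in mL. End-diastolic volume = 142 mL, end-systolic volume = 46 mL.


SV = EDV - ESV
SV = 142 - 46
SV = 96 mL


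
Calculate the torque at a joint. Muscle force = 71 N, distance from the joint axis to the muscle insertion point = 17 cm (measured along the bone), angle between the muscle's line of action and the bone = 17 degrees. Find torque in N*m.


Torque = F * d * sin(theta)   (moment arm = d*sin(theta))
d = 17 cm = 0.17 m
Torque = 71 * 0.17 * sin(17)
Torque = 3.529 N*m


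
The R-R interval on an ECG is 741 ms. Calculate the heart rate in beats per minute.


HR = 60 / RR_interval(s)
RR = 741 ms = 0.741 s
HR = 60 / 0.741 = 80.97 bpm


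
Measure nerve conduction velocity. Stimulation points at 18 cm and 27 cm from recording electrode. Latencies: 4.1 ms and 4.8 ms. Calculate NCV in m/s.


Distance = (27 - 18) / 100 = 0.09 m
dt = (4.8 - 4.1) / 1000 = 7.0000e-04 s
NCV = dist / dt = 128.6 m/s


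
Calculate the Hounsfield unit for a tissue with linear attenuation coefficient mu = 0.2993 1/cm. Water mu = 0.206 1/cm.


HU = ((mu_tissue - mu_water) / mu_water) * 1000
HU = ((0.2993 - 0.206) / 0.206) * 1000
HU = 452.9


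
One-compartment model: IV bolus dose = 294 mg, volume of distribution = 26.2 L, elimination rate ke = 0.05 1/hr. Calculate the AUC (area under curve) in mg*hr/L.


C0 = Dose/Vd = 294/26.2 = 11.2214 mg/L
AUC = C0/ke = 11.2214/0.05
AUC = 224.4 mg*hr/L


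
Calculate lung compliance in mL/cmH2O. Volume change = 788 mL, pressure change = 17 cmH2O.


C = dV / dP
C = 788 / 17
C = 46.35 mL/cmH2O


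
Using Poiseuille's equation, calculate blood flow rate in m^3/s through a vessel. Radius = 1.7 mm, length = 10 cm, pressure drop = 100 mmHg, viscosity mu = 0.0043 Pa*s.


Q = pi*r^4*dP / (8*mu*L)
r = 0.0017 m, L = 0.1 m
dP = 100 mmHg = 13332.2 Pa
Q = 1.0169e-04 m^3/s


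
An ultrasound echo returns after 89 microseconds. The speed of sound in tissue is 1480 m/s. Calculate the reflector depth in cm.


depth = c * t / 2
t = 89 us = 8.9000e-05 s
depth = 1480 * 8.9000e-05 / 2
depth = 0.06586 m = 6.586 cm


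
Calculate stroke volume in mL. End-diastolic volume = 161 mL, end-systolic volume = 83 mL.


SV = EDV - ESV
SV = 161 - 83
SV = 78 mL


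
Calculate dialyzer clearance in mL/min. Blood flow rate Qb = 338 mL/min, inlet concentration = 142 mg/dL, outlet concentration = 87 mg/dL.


K = Qb * (Cb_in - Cb_out) / Cb_in
K = 338 * (142 - 87) / 142
K = 130.9 mL/min


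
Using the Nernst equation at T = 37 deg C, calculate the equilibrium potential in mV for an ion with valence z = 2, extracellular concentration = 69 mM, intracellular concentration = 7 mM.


E = (RT/(zF)) * ln(C_out/C_in)
T = 37 + 273.15 = 310.15 K
E = (8.314 * 310.15 / (2 * 96485)) * ln(69/7)
E = 30.58 mV


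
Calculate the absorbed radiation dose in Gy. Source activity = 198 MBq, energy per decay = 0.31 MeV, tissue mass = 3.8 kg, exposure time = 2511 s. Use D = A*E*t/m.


A = 198 MBq = 1.9800e+08 Bq
E = 0.31 MeV = 4.9662e-14 J
D = A*E*t/m = 1.9800e+08*4.9662e-14*2511/3.8
D = 0.006498 Gy


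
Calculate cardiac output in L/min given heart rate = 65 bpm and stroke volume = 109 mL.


CO = HR * SV
CO = 65 * 109 / 1000
CO = 7.085 L/min


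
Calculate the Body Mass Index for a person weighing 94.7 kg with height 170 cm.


BMI = weight / height^2
height = 170 cm = 1.7 m
BMI = 94.7 / 1.7^2
BMI = 32.77 kg/m^2


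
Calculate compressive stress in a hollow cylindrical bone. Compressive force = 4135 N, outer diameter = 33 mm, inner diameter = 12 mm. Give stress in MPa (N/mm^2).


A = pi*(r_o^2 - r_i^2)
r_o = 16.5 mm, r_i = 6 mm
A = 742.201 mm^2
sigma = F/A = 4135 / 742.201
sigma = 5.571 MPa


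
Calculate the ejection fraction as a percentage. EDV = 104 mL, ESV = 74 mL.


SV = EDV - ESV = 104 - 74 = 30 mL
EF = SV/EDV * 100 = 30/104 * 100
EF = 28.85%


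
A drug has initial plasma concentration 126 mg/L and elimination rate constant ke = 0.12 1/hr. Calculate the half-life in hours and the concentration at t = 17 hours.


t_half = ln(2) / ke = 0.693147 / 0.12 = 5.776 hr
C(t) = C0 * exp(-ke*t) = 126 * exp(-0.12*17)
C(17) = 16.38 mg/L


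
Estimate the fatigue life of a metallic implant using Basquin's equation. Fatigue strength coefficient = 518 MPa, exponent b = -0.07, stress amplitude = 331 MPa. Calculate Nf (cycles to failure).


sigma_a = sigma_f' * (2Nf)^b
2Nf = (sigma_a/sigma_f')^(1/b)
2Nf = (331/518)^(1/-0.07)
2Nf = 600.61567
Nf = 300.3


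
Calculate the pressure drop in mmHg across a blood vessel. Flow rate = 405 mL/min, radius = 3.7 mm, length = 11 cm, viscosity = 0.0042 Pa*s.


dP = 8*mu*L*Q / (pi*r^4)
Q = 405 mL/min = 6.75e-06 m^3/s
dP = 42.372 Pa = 42.372 / 133.322 mmHg = 0.3178 mmHg


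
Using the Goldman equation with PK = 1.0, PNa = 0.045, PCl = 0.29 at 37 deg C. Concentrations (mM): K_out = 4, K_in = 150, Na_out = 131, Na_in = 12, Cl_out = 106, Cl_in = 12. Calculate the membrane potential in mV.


Vm = (RT/F)*ln((PK*Ko + PNa*Nao + PCl*Cli)/(PK*Ki + PNa*Nai + PCl*Clo))
Numer = 13.375, Denom = 181.28
Vm = -69.66 mV


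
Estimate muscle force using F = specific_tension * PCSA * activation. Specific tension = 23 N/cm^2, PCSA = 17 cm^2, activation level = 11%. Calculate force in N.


F = sigma * PCSA * activation
F = 23 * 17 * 0.11
F = 43.01 N


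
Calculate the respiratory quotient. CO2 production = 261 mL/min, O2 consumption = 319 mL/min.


RQ = VCO2 / VO2
RQ = 261 / 319
RQ = 0.8182


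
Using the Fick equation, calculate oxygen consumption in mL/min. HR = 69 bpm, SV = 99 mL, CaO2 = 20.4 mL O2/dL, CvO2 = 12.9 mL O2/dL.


CO = HR*SV = 69*99/1000 = 6.831 L/min
a-v O2 diff = 20.4 - 12.9 = 7.5 mL/dL
VO2 = CO * (CaO2-CvO2) * 10 dL/L
VO2 = 6.831 * 7.5 * 10
VO2 = 512.3 mL/min


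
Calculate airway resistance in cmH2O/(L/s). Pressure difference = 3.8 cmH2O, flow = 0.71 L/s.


R = dP / flow
R = 3.8 / 0.71
R = 5.352 cmH2O/(L/s)


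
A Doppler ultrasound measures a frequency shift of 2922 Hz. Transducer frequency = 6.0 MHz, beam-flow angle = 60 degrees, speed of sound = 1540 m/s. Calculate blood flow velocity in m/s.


v = fd * c / (2 * f0 * cos(theta))
v = 2922 * 1540 / (2 * 6.0000e+06 * cos(60))
v = 0.75 m/s


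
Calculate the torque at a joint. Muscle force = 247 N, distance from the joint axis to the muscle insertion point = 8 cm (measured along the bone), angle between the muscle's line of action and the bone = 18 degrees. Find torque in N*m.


Torque = F * d * sin(theta)   (moment arm = d*sin(theta))
d = 8 cm = 0.08 m
Torque = 247 * 0.08 * sin(18)
Torque = 6.106 N*m


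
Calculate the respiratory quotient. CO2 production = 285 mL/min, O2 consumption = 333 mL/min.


RQ = VCO2 / VO2
RQ = 285 / 333
RQ = 0.8559


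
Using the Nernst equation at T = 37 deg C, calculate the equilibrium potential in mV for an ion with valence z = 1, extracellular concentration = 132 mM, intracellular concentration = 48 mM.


E = (RT/(zF)) * ln(C_out/C_in)
T = 37 + 273.15 = 310.15 K
E = (8.314 * 310.15 / (1 * 96485)) * ln(132/48)
E = 27.04 mV


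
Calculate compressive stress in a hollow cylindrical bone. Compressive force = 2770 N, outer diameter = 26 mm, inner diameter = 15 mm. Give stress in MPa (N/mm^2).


A = pi*(r_o^2 - r_i^2)
r_o = 13 mm, r_i = 7.5 mm
A = 354.215 mm^2
sigma = F/A = 2770 / 354.215
sigma = 7.82 MPa


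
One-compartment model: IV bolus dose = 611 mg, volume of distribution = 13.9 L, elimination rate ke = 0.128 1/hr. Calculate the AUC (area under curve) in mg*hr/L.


C0 = Dose/Vd = 611/13.9 = 43.9568 mg/L
AUC = C0/ke = 43.9568/0.128
AUC = 343.4 mg*hr/L


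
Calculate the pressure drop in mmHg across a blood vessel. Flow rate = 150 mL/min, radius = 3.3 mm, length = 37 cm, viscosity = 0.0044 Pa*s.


dP = 8*mu*L*Q / (pi*r^4)
Q = 150 mL/min = 2.5e-06 m^3/s
dP = 87.3934 Pa = 87.3934 / 133.322 mmHg = 0.6555 mmHg


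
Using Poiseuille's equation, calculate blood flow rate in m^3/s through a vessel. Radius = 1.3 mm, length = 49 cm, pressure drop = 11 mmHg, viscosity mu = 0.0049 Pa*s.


Q = pi*r^4*dP / (8*mu*L)
r = 0.0013 m, L = 0.49 m
dP = 11 mmHg = 1466.542 Pa
Q = 6.8507e-07 m^3/s


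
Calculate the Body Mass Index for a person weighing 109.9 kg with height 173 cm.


BMI = weight / height^2
height = 173 cm = 1.73 m
BMI = 109.9 / 1.73^2
BMI = 36.72 kg/m^2


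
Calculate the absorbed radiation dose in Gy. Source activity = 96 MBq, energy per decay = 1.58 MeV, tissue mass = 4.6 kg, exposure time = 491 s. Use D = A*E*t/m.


A = 96 MBq = 9.6000e+07 Bq
E = 1.58 MeV = 2.53116e-13 J
D = A*E*t/m = 9.6000e+07*2.53116e-13*491/4.6
D = 0.002594 Gy


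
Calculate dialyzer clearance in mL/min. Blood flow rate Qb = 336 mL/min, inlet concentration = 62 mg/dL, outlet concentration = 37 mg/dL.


K = Qb * (Cb_in - Cb_out) / Cb_in
K = 336 * (62 - 37) / 62
K = 135.5 mL/min


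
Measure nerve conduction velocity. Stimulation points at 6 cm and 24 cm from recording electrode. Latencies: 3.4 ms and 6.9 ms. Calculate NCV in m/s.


Distance = (24 - 6) / 100 = 0.18 m
dt = (6.9 - 3.4) / 1000 = 0.0035 s
NCV = dist / dt = 51.43 m/s


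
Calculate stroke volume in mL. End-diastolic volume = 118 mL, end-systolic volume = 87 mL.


SV = EDV - ESV
SV = 118 - 87
SV = 31 mL


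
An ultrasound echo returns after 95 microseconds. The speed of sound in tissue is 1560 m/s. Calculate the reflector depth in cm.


depth = c * t / 2
t = 95 us = 9.5000e-05 s
depth = 1560 * 9.5000e-05 / 2
depth = 0.0741 m = 7.41 cm


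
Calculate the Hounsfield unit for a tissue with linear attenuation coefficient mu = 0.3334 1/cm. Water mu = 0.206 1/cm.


HU = ((mu_tissue - mu_water) / mu_water) * 1000
HU = ((0.3334 - 0.206) / 0.206) * 1000
HU = 618.4


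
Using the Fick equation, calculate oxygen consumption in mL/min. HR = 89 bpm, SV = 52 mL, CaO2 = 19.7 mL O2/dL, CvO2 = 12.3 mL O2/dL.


CO = HR*SV = 89*52/1000 = 4.628 L/min
a-v O2 diff = 19.7 - 12.3 = 7.4 mL/dL
VO2 = CO * (CaO2-CvO2) * 10 dL/L
VO2 = 4.628 * 7.4 * 10
VO2 = 342.5 mL/min


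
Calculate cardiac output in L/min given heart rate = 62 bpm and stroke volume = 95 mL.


CO = HR * SV
CO = 62 * 95 / 1000
CO = 5.89 L/min


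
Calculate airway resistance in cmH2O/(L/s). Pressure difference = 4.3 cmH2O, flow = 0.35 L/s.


R = dP / flow
R = 4.3 / 0.35
R = 12.29 cmH2O/(L/s)


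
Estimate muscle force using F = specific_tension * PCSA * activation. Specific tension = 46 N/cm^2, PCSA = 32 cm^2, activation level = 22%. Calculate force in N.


F = sigma * PCSA * activation
F = 46 * 32 * 0.22
F = 323.8 N


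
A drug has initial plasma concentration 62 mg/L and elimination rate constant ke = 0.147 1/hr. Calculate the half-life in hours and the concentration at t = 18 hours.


t_half = ln(2) / ke = 0.693147 / 0.147 = 4.715 hr
C(t) = C0 * exp(-ke*t) = 62 * exp(-0.147*18)
C(18) = 4.398 mg/L


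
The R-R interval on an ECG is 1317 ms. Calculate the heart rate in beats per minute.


HR = 60 / RR_interval(s)
RR = 1317 ms = 1.317 s
HR = 60 / 1.317 = 45.56 bpm


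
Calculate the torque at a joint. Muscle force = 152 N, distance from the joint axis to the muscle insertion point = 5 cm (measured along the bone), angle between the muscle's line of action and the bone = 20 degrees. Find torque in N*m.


Torque = F * d * sin(theta)   (moment arm = d*sin(theta))
d = 5 cm = 0.05 m
Torque = 152 * 0.05 * sin(20)
Torque = 2.599 N*m


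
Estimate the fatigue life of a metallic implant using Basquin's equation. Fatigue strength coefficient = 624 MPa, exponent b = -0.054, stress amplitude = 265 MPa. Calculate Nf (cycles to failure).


sigma_a = sigma_f' * (2Nf)^b
2Nf = (sigma_a/sigma_f')^(1/b)
2Nf = (265/624)^(1/-0.054)
2Nf = 7722430.3
Nf = 3.8612e+06


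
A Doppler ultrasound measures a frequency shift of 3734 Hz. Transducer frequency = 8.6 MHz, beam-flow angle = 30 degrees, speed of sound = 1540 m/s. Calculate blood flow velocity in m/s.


v = fd * c / (2 * f0 * cos(theta))
v = 3734 * 1540 / (2 * 8.6000e+06 * cos(30))
v = 0.386 m/s


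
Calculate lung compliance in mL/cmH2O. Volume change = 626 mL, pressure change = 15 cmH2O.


C = dV / dP
C = 626 / 15
C = 41.73 mL/cmH2O


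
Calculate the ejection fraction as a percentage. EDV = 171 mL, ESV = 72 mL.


SV = EDV - ESV = 171 - 72 = 99 mL
EF = SV/EDV * 100 = 99/171 * 100
EF = 57.89%


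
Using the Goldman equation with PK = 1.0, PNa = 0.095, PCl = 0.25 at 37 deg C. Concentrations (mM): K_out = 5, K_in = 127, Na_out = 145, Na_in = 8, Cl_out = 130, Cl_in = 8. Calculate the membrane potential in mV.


Vm = (RT/F)*ln((PK*Ko + PNa*Nao + PCl*Cli)/(PK*Ki + PNa*Nai + PCl*Clo))
Numer = 20.775, Denom = 160.26
Vm = -54.6 mV


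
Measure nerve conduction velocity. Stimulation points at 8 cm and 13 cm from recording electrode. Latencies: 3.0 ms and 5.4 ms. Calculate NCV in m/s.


Distance = (13 - 8) / 100 = 0.05 m
dt = (5.4 - 3.0) / 1000 = 0.0024 s
NCV = dist / dt = 20.83 m/s


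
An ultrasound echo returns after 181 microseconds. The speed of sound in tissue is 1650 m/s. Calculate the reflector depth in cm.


depth = c * t / 2
t = 181 us = 1.8100e-04 s
depth = 1650 * 1.8100e-04 / 2
depth = 0.149325 m = 14.9325 cm


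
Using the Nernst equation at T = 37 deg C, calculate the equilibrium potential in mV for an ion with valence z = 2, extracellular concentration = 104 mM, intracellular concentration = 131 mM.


E = (RT/(zF)) * ln(C_out/C_in)
T = 37 + 273.15 = 310.15 K
E = (8.314 * 310.15 / (2 * 96485)) * ln(104/131)
E = -3.084 mV


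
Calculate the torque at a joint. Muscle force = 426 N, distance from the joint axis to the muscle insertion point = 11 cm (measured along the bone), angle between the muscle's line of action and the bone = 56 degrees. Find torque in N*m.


Torque = F * d * sin(theta)   (moment arm = d*sin(theta))
d = 11 cm = 0.11 m
Torque = 426 * 0.11 * sin(56)
Torque = 38.85 N*m


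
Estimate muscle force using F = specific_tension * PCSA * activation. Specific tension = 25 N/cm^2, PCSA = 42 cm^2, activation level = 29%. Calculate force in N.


F = sigma * PCSA * activation
F = 25 * 42 * 0.29
F = 304.5 N


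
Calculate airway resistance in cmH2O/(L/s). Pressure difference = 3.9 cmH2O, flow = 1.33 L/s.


R = dP / flow
R = 3.9 / 1.33
R = 2.932 cmH2O/(L/s)


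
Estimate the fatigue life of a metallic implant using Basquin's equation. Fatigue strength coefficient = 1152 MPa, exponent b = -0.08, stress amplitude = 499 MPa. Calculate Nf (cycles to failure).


sigma_a = sigma_f' * (2Nf)^b
2Nf = (sigma_a/sigma_f')^(1/b)
2Nf = (499/1152)^(1/-0.08)
2Nf = 34825.645
Nf = 1.741e+04


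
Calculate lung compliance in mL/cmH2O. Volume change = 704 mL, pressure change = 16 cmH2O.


C = dV / dP
C = 704 / 16
C = 44 mL/cmH2O


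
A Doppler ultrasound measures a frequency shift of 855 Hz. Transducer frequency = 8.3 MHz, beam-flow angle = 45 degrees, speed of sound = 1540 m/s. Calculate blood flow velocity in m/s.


v = fd * c / (2 * f0 * cos(theta))
v = 855 * 1540 / (2 * 8.3000e+06 * cos(45))
v = 0.1122 m/s


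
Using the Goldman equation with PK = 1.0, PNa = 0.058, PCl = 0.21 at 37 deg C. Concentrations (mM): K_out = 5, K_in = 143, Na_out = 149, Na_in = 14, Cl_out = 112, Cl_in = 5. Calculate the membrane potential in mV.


Vm = (RT/F)*ln((PK*Ko + PNa*Nao + PCl*Cli)/(PK*Ki + PNa*Nai + PCl*Clo))
Numer = 14.692, Denom = 167.332
Vm = -65.01 mV


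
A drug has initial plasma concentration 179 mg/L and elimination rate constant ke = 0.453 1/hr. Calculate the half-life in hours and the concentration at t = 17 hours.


t_half = ln(2) / ke = 0.693147 / 0.453 = 1.53 hr
C(t) = C0 * exp(-ke*t) = 179 * exp(-0.453*17)
C(17) = 0.08098 mg/L


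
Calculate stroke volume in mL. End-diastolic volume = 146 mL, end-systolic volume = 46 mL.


SV = EDV - ESV
SV = 146 - 46
SV = 100 mL


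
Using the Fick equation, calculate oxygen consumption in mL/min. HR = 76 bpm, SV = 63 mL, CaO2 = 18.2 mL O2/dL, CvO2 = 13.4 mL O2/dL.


CO = HR*SV = 76*63/1000 = 4.788 L/min
a-v O2 diff = 18.2 - 13.4 = 4.8 mL/dL
VO2 = CO * (CaO2-CvO2) * 10 dL/L
VO2 = 4.788 * 4.8 * 10
VO2 = 229.8 mL/min


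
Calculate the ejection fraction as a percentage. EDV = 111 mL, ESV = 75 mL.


SV = EDV - ESV = 111 - 75 = 36 mL
EF = SV/EDV * 100 = 36/111 * 100
EF = 32.43%


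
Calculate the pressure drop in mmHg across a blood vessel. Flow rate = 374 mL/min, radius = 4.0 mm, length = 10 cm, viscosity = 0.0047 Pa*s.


dP = 8*mu*L*Q / (pi*r^4)
Q = 374 mL/min = 6.23333e-06 m^3/s
dP = 29.1419 Pa = 29.1419 / 133.322 mmHg = 0.2186 mmHg


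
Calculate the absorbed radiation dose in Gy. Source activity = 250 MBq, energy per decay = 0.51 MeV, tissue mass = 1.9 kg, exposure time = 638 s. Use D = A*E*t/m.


A = 250 MBq = 2.5000e+08 Bq
E = 0.51 MeV = 8.1702e-14 J
D = A*E*t/m = 2.5000e+08*8.1702e-14*638/1.9
D = 0.006859 Gy


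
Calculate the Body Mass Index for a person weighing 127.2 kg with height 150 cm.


BMI = weight / height^2
height = 150 cm = 1.5 m
BMI = 127.2 / 1.5^2
BMI = 56.53 kg/m^2


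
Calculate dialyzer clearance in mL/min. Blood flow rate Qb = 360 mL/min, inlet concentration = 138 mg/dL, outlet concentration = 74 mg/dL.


K = Qb * (Cb_in - Cb_out) / Cb_in
K = 360 * (138 - 74) / 138
K = 167 mL/min


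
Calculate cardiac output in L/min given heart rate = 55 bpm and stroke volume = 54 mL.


CO = HR * SV
CO = 55 * 54 / 1000
CO = 2.97 L/min


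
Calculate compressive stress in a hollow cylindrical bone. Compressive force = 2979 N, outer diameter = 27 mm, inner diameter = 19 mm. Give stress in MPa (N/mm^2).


A = pi*(r_o^2 - r_i^2)
r_o = 13.5 mm, r_i = 9.5 mm
A = 289.027 mm^2
sigma = F/A = 2979 / 289.027
sigma = 10.31 MPa


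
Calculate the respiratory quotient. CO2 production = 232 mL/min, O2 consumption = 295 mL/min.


RQ = VCO2 / VO2
RQ = 232 / 295
RQ = 0.7864


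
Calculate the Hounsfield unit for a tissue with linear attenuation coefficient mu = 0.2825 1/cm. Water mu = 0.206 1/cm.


HU = ((mu_tissue - mu_water) / mu_water) * 1000
HU = ((0.2825 - 0.206) / 0.206) * 1000
HU = 371.4


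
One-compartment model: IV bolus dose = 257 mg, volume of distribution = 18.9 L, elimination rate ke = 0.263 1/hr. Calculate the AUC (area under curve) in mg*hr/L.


C0 = Dose/Vd = 257/18.9 = 13.5979 mg/L
AUC = C0/ke = 13.5979/0.263
AUC = 51.7 mg*hr/L


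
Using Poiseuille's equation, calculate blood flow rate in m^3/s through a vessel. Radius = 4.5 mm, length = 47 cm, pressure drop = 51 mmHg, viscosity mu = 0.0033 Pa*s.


Q = pi*r^4*dP / (8*mu*L)
r = 0.0045 m, L = 0.47 m
dP = 51 mmHg = 6799.422 Pa
Q = 7.0594e-04 m^3/s


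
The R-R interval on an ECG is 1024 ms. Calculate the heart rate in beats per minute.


HR = 60 / RR_interval(s)
RR = 1024 ms = 1.024 s
HR = 60 / 1.024 = 58.59 bpm


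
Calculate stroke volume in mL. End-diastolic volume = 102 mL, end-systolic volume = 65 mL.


SV = EDV - ESV
SV = 102 - 65
SV = 37 mL


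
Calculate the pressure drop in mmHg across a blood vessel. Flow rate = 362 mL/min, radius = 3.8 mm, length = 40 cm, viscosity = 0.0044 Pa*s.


dP = 8*mu*L*Q / (pi*r^4)
Q = 362 mL/min = 6.03333e-06 m^3/s
dP = 129.681 Pa = 129.681 / 133.322 mmHg = 0.9727 mmHg


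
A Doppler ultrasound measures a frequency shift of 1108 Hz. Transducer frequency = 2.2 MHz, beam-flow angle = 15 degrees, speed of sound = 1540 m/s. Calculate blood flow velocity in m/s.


v = fd * c / (2 * f0 * cos(theta))
v = 1108 * 1540 / (2 * 2.2000e+06 * cos(15))
v = 0.4015 m/s


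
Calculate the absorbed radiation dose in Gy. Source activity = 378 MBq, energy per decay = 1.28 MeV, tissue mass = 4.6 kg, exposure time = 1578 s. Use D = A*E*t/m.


A = 378 MBq = 3.7800e+08 Bq
E = 1.28 MeV = 2.05056e-13 J
D = A*E*t/m = 3.7800e+08*2.05056e-13*1578/4.6
D = 0.02659 Gy


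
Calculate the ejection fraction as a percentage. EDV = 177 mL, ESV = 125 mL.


SV = EDV - ESV = 177 - 125 = 52 mL
EF = SV/EDV * 100 = 52/177 * 100
EF = 29.38%


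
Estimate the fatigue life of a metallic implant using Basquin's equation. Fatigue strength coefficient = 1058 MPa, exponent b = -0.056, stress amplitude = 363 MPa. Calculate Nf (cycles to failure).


sigma_a = sigma_f' * (2Nf)^b
2Nf = (sigma_a/sigma_f')^(1/b)
2Nf = (363/1058)^(1/-0.056)
2Nf = 1.977217e+08
Nf = 9.8861e+07


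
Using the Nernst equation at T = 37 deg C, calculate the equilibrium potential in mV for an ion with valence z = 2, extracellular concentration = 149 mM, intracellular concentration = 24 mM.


E = (RT/(zF)) * ln(C_out/C_in)
T = 37 + 273.15 = 310.15 K
E = (8.314 * 310.15 / (2 * 96485)) * ln(149/24)
E = 24.4 mV


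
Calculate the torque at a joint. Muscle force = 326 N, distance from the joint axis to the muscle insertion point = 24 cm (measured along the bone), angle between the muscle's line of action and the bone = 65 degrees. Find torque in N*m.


Torque = F * d * sin(theta)   (moment arm = d*sin(theta))
d = 24 cm = 0.24 m
Torque = 326 * 0.24 * sin(65)
Torque = 70.91 N*m


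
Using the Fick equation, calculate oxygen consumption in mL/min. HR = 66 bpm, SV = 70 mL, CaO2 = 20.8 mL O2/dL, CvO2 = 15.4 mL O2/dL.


CO = HR*SV = 66*70/1000 = 4.62 L/min
a-v O2 diff = 20.8 - 15.4 = 5.4 mL/dL
VO2 = CO * (CaO2-CvO2) * 10 dL/L
VO2 = 4.62 * 5.4 * 10
VO2 = 249.5 mL/min


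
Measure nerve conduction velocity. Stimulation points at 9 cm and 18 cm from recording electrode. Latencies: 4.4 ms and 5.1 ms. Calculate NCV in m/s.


Distance = (18 - 9) / 100 = 0.09 m
dt = (5.1 - 4.4) / 1000 = 7.0000e-04 s
NCV = dist / dt = 128.6 m/s


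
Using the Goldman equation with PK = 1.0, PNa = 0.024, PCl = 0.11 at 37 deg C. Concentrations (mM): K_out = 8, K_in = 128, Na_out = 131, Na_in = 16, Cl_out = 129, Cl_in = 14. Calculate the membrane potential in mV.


Vm = (RT/F)*ln((PK*Ko + PNa*Nao + PCl*Cli)/(PK*Ki + PNa*Nai + PCl*Clo))
Numer = 12.684, Denom = 142.574
Vm = -64.66 mV


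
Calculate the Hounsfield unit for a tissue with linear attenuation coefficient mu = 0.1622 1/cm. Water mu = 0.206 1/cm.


HU = ((mu_tissue - mu_water) / mu_water) * 1000
HU = ((0.1622 - 0.206) / 0.206) * 1000
HU = -212.6


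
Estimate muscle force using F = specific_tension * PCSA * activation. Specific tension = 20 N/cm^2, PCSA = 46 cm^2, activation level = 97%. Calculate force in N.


F = sigma * PCSA * activation
F = 20 * 46 * 0.97
F = 892.4 N


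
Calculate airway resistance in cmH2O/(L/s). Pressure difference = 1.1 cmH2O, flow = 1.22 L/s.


R = dP / flow
R = 1.1 / 1.22
R = 0.9016 cmH2O/(L/s)


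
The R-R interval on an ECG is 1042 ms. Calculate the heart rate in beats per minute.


HR = 60 / RR_interval(s)
RR = 1042 ms = 1.042 s
HR = 60 / 1.042 = 57.58 bpm


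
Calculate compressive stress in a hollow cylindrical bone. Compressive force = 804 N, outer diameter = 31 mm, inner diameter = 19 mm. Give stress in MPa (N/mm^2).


A = pi*(r_o^2 - r_i^2)
r_o = 15.5 mm, r_i = 9.5 mm
A = 471.239 mm^2
sigma = F/A = 804 / 471.239
sigma = 1.706 MPa


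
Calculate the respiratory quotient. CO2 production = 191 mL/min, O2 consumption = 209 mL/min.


RQ = VCO2 / VO2
RQ = 191 / 209
RQ = 0.9139


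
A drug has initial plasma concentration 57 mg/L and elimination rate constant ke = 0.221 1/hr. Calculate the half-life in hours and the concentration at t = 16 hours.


t_half = ln(2) / ke = 0.693147 / 0.221 = 3.136 hr
C(t) = C0 * exp(-ke*t) = 57 * exp(-0.221*16)
C(16) = 1.66 mg/L


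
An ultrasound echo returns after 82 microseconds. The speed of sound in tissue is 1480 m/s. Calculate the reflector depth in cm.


depth = c * t / 2
t = 82 us = 8.2000e-05 s
depth = 1480 * 8.2000e-05 / 2
depth = 0.06068 m = 6.068 cm


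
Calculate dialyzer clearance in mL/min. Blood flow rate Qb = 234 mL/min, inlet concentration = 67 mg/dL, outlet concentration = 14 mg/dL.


K = Qb * (Cb_in - Cb_out) / Cb_in
K = 234 * (67 - 14) / 67
K = 185.1 mL/min
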